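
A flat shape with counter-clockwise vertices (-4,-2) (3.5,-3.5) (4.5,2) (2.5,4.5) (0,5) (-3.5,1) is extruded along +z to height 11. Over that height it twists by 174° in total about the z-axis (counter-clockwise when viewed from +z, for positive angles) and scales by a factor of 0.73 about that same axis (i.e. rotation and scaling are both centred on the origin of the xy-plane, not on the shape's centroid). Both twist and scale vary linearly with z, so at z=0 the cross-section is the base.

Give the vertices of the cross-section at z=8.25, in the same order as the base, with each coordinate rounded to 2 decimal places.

Cross-section at z=8.25: (3.28,-1.39) (0.31,3.94) (-3.54,1.69) (-4.02,-0.81) (-3.03,-2.59) (1.21,-2.64)

t = z/height = 8.25/11 = 0.75
s = 1 + (scale-1)·z/height = 1 + (0.73-1)·8.25/11 = 0.797500
θ = twist·z/height = 174°·8.25/11 = 130.5000° = 2.277655 rad
cos θ = -0.649448, sin θ = 0.760406 (intermediates below are computed at full precision and shown rounded to 5 d.p.)
v1: (-4,-2) → rotate → (4.11860,-1.74273) → ×s → (3.28459,-1.38983) → (3.28,-1.39)
v2: (3.5,-3.5) → rotate → (0.38835,4.93449) → ×s → (0.30971,3.93526) → (0.31,3.94)
v3: (4.5,2) → rotate → (-4.44333,2.12293) → ×s → (-3.54355,1.69304) → (-3.54,1.69)
v4: (2.5,4.5) → rotate → (-5.04545,-1.02150) → ×s → (-4.02374,-0.81465) → (-4.02,-0.81)
v5: (0,5) → rotate → (-3.80203,-3.24724) → ×s → (-3.03212,-2.58967) → (-3.03,-2.59)
v6: (-3.5,1) → rotate → (1.51266,-3.31087) → ×s → (1.20635,-2.64042) → (1.21,-2.64)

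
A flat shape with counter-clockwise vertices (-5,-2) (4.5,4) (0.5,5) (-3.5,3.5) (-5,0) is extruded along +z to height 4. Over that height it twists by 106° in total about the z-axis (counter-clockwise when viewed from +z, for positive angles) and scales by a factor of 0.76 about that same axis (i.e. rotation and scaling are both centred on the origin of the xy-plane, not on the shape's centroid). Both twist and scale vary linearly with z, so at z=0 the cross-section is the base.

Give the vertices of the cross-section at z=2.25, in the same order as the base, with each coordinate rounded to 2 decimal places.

t = z/height = 2.25/4 = 0.5625
s = 1 + (scale-1)·z/height = 1 + (0.76-1)·2.25/4 = 0.865000
θ = twist·z/height = 106°·2.25/4 = 59.6250° = 1.040653 rad
cos θ = 0.505657, sin θ = 0.862734 (intermediates below are computed at full precision and shown rounded to 5 d.p.)
v1: (-5,-2) → rotate → (-0.80282,-5.32499) → ×s → (-0.69444,-4.60611) → (-0.69,-4.61)
v2: (4.5,4) → rotate → (-1.17548,5.90493) → ×s → (-1.01679,5.10777) → (-1.02,5.11)
v3: (0.5,5) → rotate → (-4.06084,2.95965) → ×s → (-3.51263,2.56010) → (-3.51,2.56)
v4: (-3.5,3.5) → rotate → (-4.78937,-1.24977) → ×s → (-4.14281,-1.08105) → (-4.14,-1.08)
v5: (-5,0) → rotate → (-2.52829,-4.31367) → ×s → (-2.18697,-3.73133) → (-2.19,-3.73)

Cross-section at z=2.25: (-0.69,-4.61) (-1.02,5.11) (-3.51,2.56) (-4.14,-1.08) (-2.19,-3.73)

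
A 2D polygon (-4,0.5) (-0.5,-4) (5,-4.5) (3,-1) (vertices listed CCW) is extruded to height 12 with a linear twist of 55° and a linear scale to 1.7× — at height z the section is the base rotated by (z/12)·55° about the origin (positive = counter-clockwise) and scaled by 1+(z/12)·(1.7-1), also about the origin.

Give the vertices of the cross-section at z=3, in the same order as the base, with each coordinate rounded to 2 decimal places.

t = z/height = 3/12 = 0.25
s = 1 + (scale-1)·z/height = 1 + (1.7-1)·3/12 = 1.175000
θ = twist·z/height = 55°·3/12 = 13.7500° = 0.239983 rad
cos θ = 0.971342, sin θ = 0.237686 (intermediates below are computed at full precision and shown rounded to 5 d.p.)
v1: (-4,0.5) → rotate → (-4.00421,-0.46507) → ×s → (-4.70495,-0.54646) → (-4.70,-0.55)
v2: (-0.5,-4) → rotate → (0.46507,-4.00421) → ×s → (0.54646,-4.70495) → (0.55,-4.70)
v3: (5,-4.5) → rotate → (5.92630,-3.18261) → ×s → (6.96340,-3.73957) → (6.96,-3.74)
v4: (3,-1) → rotate → (3.15171,-0.25828) → ×s → (3.70326,-0.30348) → (3.70,-0.30)

Cross-section at z=3: (-4.70,-0.55) (0.55,-4.70) (6.96,-3.74) (3.70,-0.30)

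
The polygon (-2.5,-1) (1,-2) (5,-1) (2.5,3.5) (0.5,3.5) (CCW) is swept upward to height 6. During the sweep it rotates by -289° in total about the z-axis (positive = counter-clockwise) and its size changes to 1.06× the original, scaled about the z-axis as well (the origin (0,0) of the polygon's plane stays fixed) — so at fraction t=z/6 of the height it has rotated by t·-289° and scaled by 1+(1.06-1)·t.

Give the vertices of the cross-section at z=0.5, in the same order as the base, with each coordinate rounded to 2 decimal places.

t = z/height = 0.5/6 = 0.0833333
s = 1 + (scale-1)·z/height = 1 + (1.06-1)·0.5/6 = 1.005000
θ = twist·z/height = -289°·0.5/6 = -24.0833° = -0.420333 rad
cos θ = 0.912953, sin θ = -0.408065 (intermediates below are computed at full precision and shown rounded to 5 d.p.)
v1: (-2.5,-1) → rotate → (-2.69045,0.10721) → ×s → (-2.70390,0.10775) → (-2.70,0.11)
v2: (1,-2) → rotate → (0.09682,-2.23397) → ×s → (0.09731,-2.24514) → (0.10,-2.25)
v3: (5,-1) → rotate → (4.15670,-2.95328) → ×s → (4.17748,-2.96804) → (4.18,-2.97)
v4: (2.5,3.5) → rotate → (3.71061,2.17517) → ×s → (3.72916,2.18605) → (3.73,2.19)
v5: (0.5,3.5) → rotate → (1.88470,2.99130) → ×s → (1.89413,3.00626) → (1.89,3.01)

Cross-section at z=0.5: (-2.70,0.11) (0.10,-2.25) (4.18,-2.97) (3.73,2.19) (1.89,3.01)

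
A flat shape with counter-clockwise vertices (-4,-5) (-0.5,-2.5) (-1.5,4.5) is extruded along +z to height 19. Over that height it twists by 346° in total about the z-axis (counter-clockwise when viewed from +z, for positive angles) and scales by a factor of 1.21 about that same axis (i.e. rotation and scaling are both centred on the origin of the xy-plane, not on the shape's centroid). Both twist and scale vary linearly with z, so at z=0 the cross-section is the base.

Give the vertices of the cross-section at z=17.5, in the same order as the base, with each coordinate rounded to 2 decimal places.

Cross-section at z=17.5: (-7.52,-1.33) (-2.42,-1.85) (2.20,5.22)

t = z/height = 17.5/19 = 0.921053
s = 1 + (scale-1)·z/height = 1 + (1.21-1)·17.5/19 = 1.193421
θ = twist·z/height = 346°·17.5/19 = 318.6842° = 5.562089 rad
cos θ = 0.751082, sin θ = -0.660209 (intermediates below are computed at full precision and shown rounded to 5 d.p.)
v1: (-4,-5) → rotate → (-6.30537,-1.11458) → ×s → (-7.52496,-1.33016) → (-7.52,-1.33)
v2: (-0.5,-2.5) → rotate → (-2.02606,-1.54760) → ×s → (-2.41795,-1.84694) → (-2.42,-1.85)
v3: (-1.5,4.5) → rotate → (1.84432,4.37018) → ×s → (2.20105,5.21547) → (2.20,5.22)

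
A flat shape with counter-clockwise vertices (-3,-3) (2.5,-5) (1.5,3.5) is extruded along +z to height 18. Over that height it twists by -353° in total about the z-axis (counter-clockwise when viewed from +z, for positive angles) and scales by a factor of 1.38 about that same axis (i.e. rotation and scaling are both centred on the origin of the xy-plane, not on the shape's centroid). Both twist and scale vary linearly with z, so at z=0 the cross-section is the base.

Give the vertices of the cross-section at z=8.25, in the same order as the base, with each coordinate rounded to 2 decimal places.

t = z/height = 8.25/18 = 0.458333
s = 1 + (scale-1)·z/height = 1 + (1.38-1)·8.25/18 = 1.174167
θ = twist·z/height = -353°·8.25/18 = -161.7917° = -2.823797 rad
cos θ = -0.949927, sin θ = -0.312473 (intermediates below are computed at full precision and shown rounded to 5 d.p.)
v1: (-3,-3) → rotate → (1.91236,3.78720) → ×s → (2.24543,4.44680) → (2.25,4.45)
v2: (2.5,-5) → rotate → (-3.93718,3.96845) → ×s → (-4.62291,4.65962) → (-4.62,4.66)
v3: (1.5,3.5) → rotate → (-0.33123,-3.79345) → ×s → (-0.38892,-4.45415) → (-0.39,-4.45)

Cross-section at z=8.25: (2.25,4.45) (-4.62,4.66) (-0.39,-4.45)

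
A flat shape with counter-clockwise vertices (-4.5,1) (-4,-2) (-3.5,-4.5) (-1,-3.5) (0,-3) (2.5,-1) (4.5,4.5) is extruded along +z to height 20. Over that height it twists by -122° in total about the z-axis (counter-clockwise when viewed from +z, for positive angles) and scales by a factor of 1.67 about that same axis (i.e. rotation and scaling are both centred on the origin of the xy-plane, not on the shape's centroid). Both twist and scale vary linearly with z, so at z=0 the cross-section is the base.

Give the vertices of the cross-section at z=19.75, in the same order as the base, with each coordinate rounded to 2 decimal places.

t = z/height = 19.75/20 = 0.9875
s = 1 + (scale-1)·z/height = 1 + (1.67-1)·19.75/20 = 1.661625
θ = twist·z/height = -122°·19.75/20 = -120.4750° = -2.102685 rad
cos θ = -0.507162, sin θ = -0.861851 (intermediates below are computed at full precision and shown rounded to 5 d.p.)
v1: (-4.5,1) → rotate → (3.14408,3.37117) → ×s → (5.22428,5.60161) → (5.22,5.60)
v2: (-4,-2) → rotate → (0.30495,4.46173) → ×s → (0.50671,7.41372) → (0.51,7.41)
v3: (-3.5,-4.5) → rotate → (-2.10326,5.29871) → ×s → (-3.49483,8.80446) → (-3.49,8.80)
v4: (-1,-3.5) → rotate → (-2.50931,2.63692) → ×s → (-4.16954,4.38157) → (-4.17,4.38)
v5: (0,-3) → rotate → (-2.58555,1.52149) → ×s → (-4.29622,2.52814) → (-4.30,2.53)
v6: (2.5,-1) → rotate → (-2.12976,-1.64746) → ×s → (-3.53886,-2.73747) → (-3.54,-2.74)
v7: (4.5,4.5) → rotate → (1.59610,-6.16056) → ×s → (2.65211,-10.23654) → (2.65,-10.24)

Cross-section at z=19.75: (5.22,5.60) (0.51,7.41) (-3.49,8.80) (-4.17,4.38) (-4.30,2.53) (-3.54,-2.74) (2.65,-10.24)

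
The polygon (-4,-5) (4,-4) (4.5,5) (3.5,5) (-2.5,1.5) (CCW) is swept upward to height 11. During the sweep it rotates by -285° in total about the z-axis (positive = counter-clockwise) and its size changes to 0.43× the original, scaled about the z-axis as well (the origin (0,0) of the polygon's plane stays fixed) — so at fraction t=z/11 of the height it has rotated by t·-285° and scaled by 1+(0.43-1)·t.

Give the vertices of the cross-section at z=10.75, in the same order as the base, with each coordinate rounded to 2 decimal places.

Cross-section at z=10.75: (1.93,-2.08) (2.01,1.49) (-1.89,2.30) (-1.96,1.86) (-0.82,-1.00)

t = z/height = 10.75/11 = 0.977273
s = 1 + (scale-1)·z/height = 1 + (0.43-1)·10.75/11 = 0.442955
θ = twist·z/height = -285°·10.75/11 = -278.5227° = -4.861139 rad
cos θ = 0.148202, sin θ = 0.988957 (intermediates below are computed at full precision and shown rounded to 5 d.p.)
v1: (-4,-5) → rotate → (4.35198,-4.69684) → ×s → (1.92773,-2.08049) → (1.93,-2.08)
v2: (4,-4) → rotate → (4.54864,3.36302) → ×s → (2.01484,1.48967) → (2.01,1.49)
v3: (4.5,5) → rotate → (-4.27788,5.19132) → ×s → (-1.89491,2.29952) → (-1.89,2.30)
v4: (3.5,5) → rotate → (-4.42608,4.20236) → ×s → (-1.96055,1.86145) → (-1.96,1.86)
v5: (-2.5,1.5) → rotate → (-1.85394,-2.25009) → ×s → (-0.82121,-0.99669) → (-0.82,-1.00)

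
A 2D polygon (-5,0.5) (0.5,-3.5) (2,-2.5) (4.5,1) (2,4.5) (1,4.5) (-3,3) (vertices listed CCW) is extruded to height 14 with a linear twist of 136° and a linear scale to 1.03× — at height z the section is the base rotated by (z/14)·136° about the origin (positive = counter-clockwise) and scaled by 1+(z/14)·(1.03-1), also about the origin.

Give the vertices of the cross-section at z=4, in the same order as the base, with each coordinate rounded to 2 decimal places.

t = z/height = 4/14 = 0.285714
s = 1 + (scale-1)·z/height = 1 + (1.03-1)·4/14 = 1.008571
θ = twist·z/height = 136°·4/14 = 38.8571° = 0.678185 rad
cos θ = 0.778713, sin θ = 0.627381 (intermediates below are computed at full precision and shown rounded to 5 d.p.)
v1: (-5,0.5) → rotate → (-4.20725,-2.74755) → ×s → (-4.24332,-2.77110) → (-4.24,-2.77)
v2: (0.5,-3.5) → rotate → (2.58519,-2.41180) → ×s → (2.60735,-2.43248) → (2.61,-2.43)
v3: (2,-2.5) → rotate → (3.12588,-0.69202) → ×s → (3.15267,-0.69795) → (3.15,-0.70)
v4: (4.5,1) → rotate → (2.87683,3.60193) → ×s → (2.90148,3.63280) → (2.90,3.63)
v5: (2,4.5) → rotate → (-1.26579,4.75897) → ×s → (-1.27664,4.79976) → (-1.28,4.80)
v6: (1,4.5) → rotate → (-2.04450,4.13159) → ×s → (-2.06203,4.16700) → (-2.06,4.17)
v7: (-3,3) → rotate → (-4.21828,0.45400) → ×s → (-4.25444,0.45789) → (-4.25,0.46)

Cross-section at z=4: (-4.24,-2.77) (2.61,-2.43) (3.15,-0.70) (2.90,3.63) (-1.28,4.80) (-2.06,4.17) (-4.25,0.46)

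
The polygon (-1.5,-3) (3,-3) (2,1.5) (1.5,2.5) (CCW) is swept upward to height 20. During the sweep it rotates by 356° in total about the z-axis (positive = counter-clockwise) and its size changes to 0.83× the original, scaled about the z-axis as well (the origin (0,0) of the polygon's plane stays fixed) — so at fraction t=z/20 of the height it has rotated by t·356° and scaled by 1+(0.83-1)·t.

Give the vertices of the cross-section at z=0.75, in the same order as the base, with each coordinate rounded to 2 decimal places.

t = z/height = 0.75/20 = 0.0375
s = 1 + (scale-1)·z/height = 1 + (0.83-1)·0.75/20 = 0.993625
θ = twist·z/height = 356°·0.75/20 = 13.3500° = 0.233001 rad
cos θ = 0.972978, sin θ = 0.230899 (intermediates below are computed at full precision and shown rounded to 5 d.p.)
v1: (-1.5,-3) → rotate → (-0.76677,-3.26528) → ×s → (-0.76188,-3.24447) → (-0.76,-3.24)
v2: (3,-3) → rotate → (3.61163,-2.22624) → ×s → (3.58861,-2.21204) → (3.59,-2.21)
v3: (2,1.5) → rotate → (1.59961,1.92126) → ×s → (1.58941,1.90902) → (1.59,1.91)
v4: (1.5,2.5) → rotate → (0.88222,2.77879) → ×s → (0.87660,2.76108) → (0.88,2.76)

Cross-section at z=0.75: (-0.76,-3.24) (3.59,-2.21) (1.59,1.91) (0.88,2.76)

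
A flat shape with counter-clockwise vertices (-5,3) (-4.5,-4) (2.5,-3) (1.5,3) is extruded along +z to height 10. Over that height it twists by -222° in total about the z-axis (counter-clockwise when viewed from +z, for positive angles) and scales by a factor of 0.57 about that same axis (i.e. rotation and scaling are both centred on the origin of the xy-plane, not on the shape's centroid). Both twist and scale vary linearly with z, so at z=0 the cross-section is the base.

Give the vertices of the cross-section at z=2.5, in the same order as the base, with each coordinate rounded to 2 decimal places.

t = z/height = 2.5/10 = 0.25
s = 1 + (scale-1)·z/height = 1 + (0.57-1)·2.5/10 = 0.892500
θ = twist·z/height = -222°·2.5/10 = -55.5000° = -0.968658 rad
cos θ = 0.566406, sin θ = -0.824126 (intermediates below are computed at full precision and shown rounded to 5 d.p.)
v1: (-5,3) → rotate → (-0.35965,5.81985) → ×s → (-0.32099,5.19422) → (-0.32,5.19)
v2: (-4.5,-4) → rotate → (-5.84533,1.44294) → ×s → (-5.21696,1.28783) → (-5.22,1.29)
v3: (2.5,-3) → rotate → (-1.05636,-3.75953) → ×s → (-0.94280,-3.35538) → (-0.94,-3.36)
v4: (1.5,3) → rotate → (3.32199,0.46303) → ×s → (2.96487,0.41325) → (2.96,0.41)

Cross-section at z=2.5: (-0.32,5.19) (-5.22,1.29) (-0.94,-3.36) (2.96,0.41)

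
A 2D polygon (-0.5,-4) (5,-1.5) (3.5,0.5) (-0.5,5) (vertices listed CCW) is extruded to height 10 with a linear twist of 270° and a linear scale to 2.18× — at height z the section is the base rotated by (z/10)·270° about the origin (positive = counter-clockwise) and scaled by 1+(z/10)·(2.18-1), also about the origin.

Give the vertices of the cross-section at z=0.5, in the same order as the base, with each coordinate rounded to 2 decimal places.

Cross-section at z=0.5: (0.47,-4.24) (5.52,-0.31) (3.48,1.38) (-1.75,5.03)

t = z/height = 0.5/10 = 0.05
s = 1 + (scale-1)·z/height = 1 + (2.18-1)·0.5/10 = 1.059000
θ = twist·z/height = 270°·0.5/10 = 13.5000° = 0.235619 rad
cos θ = 0.972370, sin θ = 0.233445 (intermediates below are computed at full precision and shown rounded to 5 d.p.)
v1: (-0.5,-4) → rotate → (0.44760,-4.00620) → ×s → (0.47400,-4.24257) → (0.47,-4.24)
v2: (5,-1.5) → rotate → (5.21202,-0.29133) → ×s → (5.51953,-0.30852) → (5.52,-0.31)
v3: (3.5,0.5) → rotate → (3.28657,1.30324) → ×s → (3.48048,1.38014) → (3.48,1.38)
v4: (-0.5,5) → rotate → (-1.65341,4.74513) → ×s → (-1.75096,5.02509) → (-1.75,5.03)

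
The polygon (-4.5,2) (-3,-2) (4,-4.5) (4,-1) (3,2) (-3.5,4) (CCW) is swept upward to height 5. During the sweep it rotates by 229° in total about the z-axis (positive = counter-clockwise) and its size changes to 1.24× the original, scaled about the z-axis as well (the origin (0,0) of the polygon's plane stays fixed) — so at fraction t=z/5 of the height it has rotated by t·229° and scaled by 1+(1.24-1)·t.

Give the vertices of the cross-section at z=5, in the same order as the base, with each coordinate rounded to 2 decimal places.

Cross-section at z=5: (5.53,2.58) (0.57,4.43) (-7.47,-0.08) (-4.19,-2.93) (-0.57,-4.43) (6.59,0.02)

t = z/height = 5/5 = 1
s = 1 + (scale-1)·z/height = 1 + (1.24-1)·5/5 = 1.240000
θ = twist·z/height = 229°·5/5 = 229.0000° = 3.996804 rad
cos θ = -0.656059, sin θ = -0.754710 (intermediates below are computed at full precision and shown rounded to 5 d.p.)
v1: (-4.5,2) → rotate → (4.46168,2.08408) → ×s → (5.53249,2.58425) → (5.53,2.58)
v2: (-3,-2) → rotate → (0.45876,3.57625) → ×s → (0.56886,4.43455) → (0.57,4.43)
v3: (4,-4.5) → rotate → (-6.02043,-0.06657) → ×s → (-7.46533,-0.08255) → (-7.47,-0.08)
v4: (4,-1) → rotate → (-3.37895,-2.36278) → ×s → (-4.18989,-2.92985) → (-4.19,-2.93)
v5: (3,2) → rotate → (-0.45876,-3.57625) → ×s → (-0.56886,-4.43455) → (-0.57,-4.43)
v6: (-3.5,4) → rotate → (5.31504,0.01725) → ×s → (6.59066,0.02139) → (6.59,0.02)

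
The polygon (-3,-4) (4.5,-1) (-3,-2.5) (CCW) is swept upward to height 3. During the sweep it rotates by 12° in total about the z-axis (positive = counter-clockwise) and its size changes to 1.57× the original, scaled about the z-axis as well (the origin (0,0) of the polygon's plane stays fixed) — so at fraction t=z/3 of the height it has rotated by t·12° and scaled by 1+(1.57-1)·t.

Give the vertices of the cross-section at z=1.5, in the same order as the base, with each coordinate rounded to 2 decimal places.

t = z/height = 1.5/3 = 0.5
s = 1 + (scale-1)·z/height = 1 + (1.57-1)·1.5/3 = 1.285000
θ = twist·z/height = 12°·1.5/3 = 6.0000° = 0.104720 rad
cos θ = 0.994522, sin θ = 0.104528 (intermediates below are computed at full precision and shown rounded to 5 d.p.)
v1: (-3,-4) → rotate → (-2.56545,-4.29167) → ×s → (-3.29661,-5.51480) → (-3.30,-5.51)
v2: (4.5,-1) → rotate → (4.57988,-0.52414) → ×s → (5.88514,-0.67352) → (5.89,-0.67)
v3: (-3,-2.5) → rotate → (-2.72224,-2.79989) → ×s → (-3.49808,-3.59786) → (-3.50,-3.60)

Cross-section at z=1.5: (-3.30,-5.51) (5.89,-0.67) (-3.50,-3.60)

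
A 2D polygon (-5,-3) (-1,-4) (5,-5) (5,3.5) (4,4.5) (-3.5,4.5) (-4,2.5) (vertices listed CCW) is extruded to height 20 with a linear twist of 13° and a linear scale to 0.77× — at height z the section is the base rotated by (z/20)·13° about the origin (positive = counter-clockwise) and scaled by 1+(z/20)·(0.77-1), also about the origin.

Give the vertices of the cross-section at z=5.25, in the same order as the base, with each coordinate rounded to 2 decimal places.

t = z/height = 5.25/20 = 0.2625
s = 1 + (scale-1)·z/height = 1 + (0.77-1)·5.25/20 = 0.939625
θ = twist·z/height = 13°·5.25/20 = 3.4125° = 0.059559 rad
cos θ = 0.998227, sin θ = 0.059524 (intermediates below are computed at full precision and shown rounded to 5 d.p.)
v1: (-5,-3) → rotate → (-4.81256,-3.29230) → ×s → (-4.52200,-3.09353) → (-4.52,-3.09)
v2: (-1,-4) → rotate → (-0.76013,-4.05243) → ×s → (-0.71424,-3.80777) → (-0.71,-3.81)
v3: (5,-5) → rotate → (5.28876,-4.69351) → ×s → (4.96945,-4.41014) → (4.97,-4.41)
v4: (5,3.5) → rotate → (4.78280,3.79141) → ×s → (4.49404,3.56251) → (4.49,3.56)
v5: (4,4.5) → rotate → (3.72505,4.73012) → ×s → (3.50015,4.44454) → (3.50,4.44)
v6: (-3.5,4.5) → rotate → (-3.76165,4.28369) → ×s → (-3.53454,4.02506) → (-3.53,4.03)
v7: (-4,2.5) → rotate → (-4.14172,2.25747) → ×s → (-3.89166,2.12118) → (-3.89,2.12)

Cross-section at z=5.25: (-4.52,-3.09) (-0.71,-3.81) (4.97,-4.41) (4.49,3.56) (3.50,4.44) (-3.53,4.03) (-3.89,2.12)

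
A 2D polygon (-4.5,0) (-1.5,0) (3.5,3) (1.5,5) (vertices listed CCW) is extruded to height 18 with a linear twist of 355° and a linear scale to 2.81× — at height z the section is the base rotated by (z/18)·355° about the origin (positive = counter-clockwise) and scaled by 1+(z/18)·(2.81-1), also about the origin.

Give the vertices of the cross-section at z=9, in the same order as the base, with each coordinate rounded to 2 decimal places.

Cross-section at z=9: (8.56,-0.37) (2.85,-0.12) (-6.91,-5.42) (-3.27,-9.39)

t = z/height = 9/18 = 0.5
s = 1 + (scale-1)·z/height = 1 + (2.81-1)·9/18 = 1.905000
θ = twist·z/height = 355°·9/18 = 177.5000° = 3.097959 rad
cos θ = -0.999048, sin θ = 0.043619 (intermediates below are computed at full precision and shown rounded to 5 d.p.)
v1: (-4.5,0) → rotate → (4.49572,-0.19629) → ×s → (8.56434,-0.37393) → (8.56,-0.37)
v2: (-1.5,0) → rotate → (1.49857,-0.06543) → ×s → (2.85478,-0.12464) → (2.85,-0.12)
v3: (3.5,3) → rotate → (-3.62753,-2.84448) → ×s → (-6.91044,-5.41873) → (-6.91,-5.42)
v4: (1.5,5) → rotate → (-1.71667,-4.92981) → ×s → (-3.27025,-9.39129) → (-3.27,-9.39)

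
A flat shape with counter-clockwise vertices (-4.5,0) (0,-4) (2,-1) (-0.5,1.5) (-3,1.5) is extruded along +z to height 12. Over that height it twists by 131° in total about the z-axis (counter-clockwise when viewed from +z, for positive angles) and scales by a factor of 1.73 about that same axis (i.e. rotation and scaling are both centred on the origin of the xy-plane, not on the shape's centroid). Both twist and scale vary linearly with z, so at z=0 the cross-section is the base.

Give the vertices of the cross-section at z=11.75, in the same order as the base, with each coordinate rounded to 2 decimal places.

Cross-section at z=11.75: (4.78,-6.06) (5.39,4.25) (-0.78,3.75) (-1.49,-2.27) (1.17,-5.63)

t = z/height = 11.75/12 = 0.979167
s = 1 + (scale-1)·z/height = 1 + (1.73-1)·11.75/12 = 1.714792
θ = twist·z/height = 131°·11.75/12 = 128.2708° = 2.238748 rad
cos θ = -0.619379, sin θ = 0.785092 (intermediates below are computed at full precision and shown rounded to 5 d.p.)
v1: (-4.5,0) → rotate → (2.78721,-3.53291) → ×s → (4.77948,-6.05821) → (4.78,-6.06)
v2: (0,-4) → rotate → (3.14037,2.47752) → ×s → (5.38508,4.24843) → (5.39,4.25)
v3: (2,-1) → rotate → (-0.45367,2.18956) → ×s → (-0.77794,3.75464) → (-0.78,3.75)
v4: (-0.5,1.5) → rotate → (-0.86795,-1.32162) → ×s → (-1.48835,-2.26629) → (-1.49,-2.27)
v5: (-3,1.5) → rotate → (0.68050,-3.28434) → ×s → (1.16692,-5.63197) → (1.17,-5.63)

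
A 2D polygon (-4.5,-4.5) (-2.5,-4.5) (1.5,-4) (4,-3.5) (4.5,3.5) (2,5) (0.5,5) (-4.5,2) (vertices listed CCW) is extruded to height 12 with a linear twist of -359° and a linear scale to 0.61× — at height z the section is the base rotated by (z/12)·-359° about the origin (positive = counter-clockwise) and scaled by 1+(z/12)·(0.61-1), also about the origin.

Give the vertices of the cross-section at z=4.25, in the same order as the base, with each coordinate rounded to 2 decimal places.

Cross-section at z=4.25: (-0.75,5.43) (-1.79,4.06) (-3.53,1.05) (-4.49,-0.93) (0.06,-4.91) (2.39,-3.98) (3.17,-2.95) (3.72,2.05)

t = z/height = 4.25/12 = 0.354167
s = 1 + (scale-1)·z/height = 1 + (0.61-1)·4.25/12 = 0.861875
θ = twist·z/height = -359°·4.25/12 = -127.1458° = -2.219113 rad
cos θ = -0.603846, sin θ = -0.797101 (intermediates below are computed at full precision and shown rounded to 5 d.p.)
v1: (-4.5,-4.5) → rotate → (-0.86965,6.30426) → ×s → (-0.74953,5.43349) → (-0.75,5.43)
v2: (-2.5,-4.5) → rotate → (-2.07734,4.71006) → ×s → (-1.79041,4.05948) → (-1.79,4.06)
v3: (1.5,-4) → rotate → (-4.09417,1.21973) → ×s → (-3.52867,1.05126) → (-3.53,1.05)
v4: (4,-3.5) → rotate → (-5.20524,-1.07494) → ×s → (-4.48626,-0.92647) → (-4.49,-0.93)
v5: (4.5,3.5) → rotate → (0.07255,-5.70042) → ×s → (0.06253,-4.91305) → (0.06,-4.91)
v6: (2,5) → rotate → (2.77781,-4.61343) → ×s → (2.39413,-3.97620) → (2.39,-3.98)
v7: (0.5,5) → rotate → (3.68358,-3.41778) → ×s → (3.17479,-2.94570) → (3.17,-2.95)
v8: (-4.5,2) → rotate → (4.31151,2.37926) → ×s → (3.71598,2.05063) → (3.72,2.05)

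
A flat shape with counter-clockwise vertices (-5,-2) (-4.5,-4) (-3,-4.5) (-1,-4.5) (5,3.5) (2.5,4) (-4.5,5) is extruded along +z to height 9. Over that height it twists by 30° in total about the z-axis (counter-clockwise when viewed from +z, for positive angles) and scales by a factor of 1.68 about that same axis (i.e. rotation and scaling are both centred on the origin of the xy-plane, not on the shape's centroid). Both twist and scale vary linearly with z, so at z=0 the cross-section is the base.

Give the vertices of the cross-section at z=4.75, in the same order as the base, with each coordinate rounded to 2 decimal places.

t = z/height = 4.75/9 = 0.527778
s = 1 + (scale-1)·z/height = 1 + (1.68-1)·4.75/9 = 1.358889
θ = twist·z/height = 30°·4.75/9 = 15.8333° = 0.276344 rad
cos θ = 0.962059, sin θ = 0.272840 (intermediates below are computed at full precision and shown rounded to 5 d.p.)
v1: (-5,-2) → rotate → (-4.26462,-3.28832) → ×s → (-5.79514,-4.46846) → (-5.80,-4.47)
v2: (-4.5,-4) → rotate → (-3.23791,-5.07602) → ×s → (-4.39996,-6.89774) → (-4.40,-6.90)
v3: (-3,-4.5) → rotate → (-1.65840,-5.14779) → ×s → (-2.25358,-6.99527) → (-2.25,-7.00)
v4: (-1,-4.5) → rotate → (0.26572,-4.60211) → ×s → (0.36108,-6.25375) → (0.36,-6.25)
v5: (5,3.5) → rotate → (3.85536,4.73141) → ×s → (5.23900,6.42946) → (5.24,6.43)
v6: (2.5,4) → rotate → (1.31379,4.53034) → ×s → (1.78529,6.15623) → (1.79,6.16)
v7: (-4.5,5) → rotate → (-5.69347,3.58252) → ×s → (-7.73679,4.86824) → (-7.74,4.87)

Cross-section at z=4.75: (-5.80,-4.47) (-4.40,-6.90) (-2.25,-7.00) (0.36,-6.25) (5.24,6.43) (1.79,6.16) (-7.74,4.87)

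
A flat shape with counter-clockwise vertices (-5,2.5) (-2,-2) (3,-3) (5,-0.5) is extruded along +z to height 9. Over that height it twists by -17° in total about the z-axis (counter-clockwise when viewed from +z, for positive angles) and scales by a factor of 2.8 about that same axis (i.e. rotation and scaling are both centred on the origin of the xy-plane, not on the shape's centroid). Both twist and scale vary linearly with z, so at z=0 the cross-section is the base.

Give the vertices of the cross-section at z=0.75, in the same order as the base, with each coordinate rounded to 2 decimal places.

t = z/height = 0.75/9 = 0.0833333
s = 1 + (scale-1)·z/height = 1 + (2.8-1)·0.75/9 = 1.150000
θ = twist·z/height = -17°·0.75/9 = -1.4167° = -0.024725 rad
cos θ = 0.999694, sin θ = -0.024723 (intermediates below are computed at full precision and shown rounded to 5 d.p.)
v1: (-5,2.5) → rotate → (-4.93666,2.62285) → ×s → (-5.67716,3.01628) → (-5.68,3.02)
v2: (-2,-2) → rotate → (-2.04883,-1.94994) → ×s → (-2.35616,-2.24243) → (-2.36,-2.24)
v3: (3,-3) → rotate → (2.92491,-3.07325) → ×s → (3.36365,-3.53424) → (3.36,-3.53)
v4: (5,-0.5) → rotate → (4.98611,-0.62346) → ×s → (5.73403,-0.71698) → (5.73,-0.72)

Cross-section at z=0.75: (-5.68,3.02) (-2.36,-2.24) (3.36,-3.53) (5.73,-0.72)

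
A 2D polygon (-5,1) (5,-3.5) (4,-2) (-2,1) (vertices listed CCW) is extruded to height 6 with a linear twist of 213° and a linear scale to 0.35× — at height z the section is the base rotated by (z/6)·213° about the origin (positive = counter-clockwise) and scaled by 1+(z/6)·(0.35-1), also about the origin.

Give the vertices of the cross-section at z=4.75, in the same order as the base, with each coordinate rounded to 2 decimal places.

t = z/height = 4.75/6 = 0.791667
s = 1 + (scale-1)·z/height = 1 + (0.35-1)·4.75/6 = 0.485417
θ = twist·z/height = 213°·4.75/6 = 168.6250° = 2.943061 rad
cos θ = -0.980357, sin θ = 0.197230 (intermediates below are computed at full precision and shown rounded to 5 d.p.)
v1: (-5,1) → rotate → (4.70456,-1.96651) → ×s → (2.28367,-0.95457) → (2.28,-0.95)
v2: (5,-3.5) → rotate → (-4.21148,4.41740) → ×s → (-2.04432,2.14428) → (-2.04,2.14)
v3: (4,-2) → rotate → (-3.52697,2.74963) → ×s → (-1.71205,1.33472) → (-1.71,1.33)
v4: (-2,1) → rotate → (1.76349,-1.37482) → ×s → (0.85603,-0.66736) → (0.86,-0.67)

Cross-section at z=4.75: (2.28,-0.95) (-2.04,2.14) (-1.71,1.33) (0.86,-0.67)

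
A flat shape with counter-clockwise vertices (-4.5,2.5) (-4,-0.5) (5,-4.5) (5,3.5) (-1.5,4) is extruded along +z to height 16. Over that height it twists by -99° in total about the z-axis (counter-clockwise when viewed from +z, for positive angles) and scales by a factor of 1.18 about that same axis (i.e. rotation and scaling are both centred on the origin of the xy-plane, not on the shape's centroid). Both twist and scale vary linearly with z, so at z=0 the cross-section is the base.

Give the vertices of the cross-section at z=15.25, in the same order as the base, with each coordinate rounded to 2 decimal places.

t = z/height = 15.25/16 = 0.953125
s = 1 + (scale-1)·z/height = 1 + (1.18-1)·15.25/16 = 1.171563
θ = twist·z/height = -99°·15.25/16 = -94.3594° = -1.646882 rad
cos θ = -0.076012, sin θ = -0.997107 (intermediates below are computed at full precision and shown rounded to 5 d.p.)
v1: (-4.5,2.5) → rotate → (2.83482,4.29695) → ×s → (3.32117,5.03415) → (3.32,5.03)
v2: (-4,-0.5) → rotate → (-0.19451,4.02643) → ×s → (-0.22788,4.71722) → (-0.23,4.72)
v3: (5,-4.5) → rotate → (-4.86704,-4.64348) → ×s → (-5.70204,-5.44013) → (-5.70,-5.44)
v4: (5,3.5) → rotate → (3.10981,-5.25158) → ×s → (3.64334,-6.15255) → (3.64,-6.15)
v5: (-1.5,4) → rotate → (4.10245,1.19161) → ×s → (4.80627,1.39605) → (4.81,1.40)

Cross-section at z=15.25: (3.32,5.03) (-0.23,4.72) (-5.70,-5.44) (3.64,-6.15) (4.81,1.40)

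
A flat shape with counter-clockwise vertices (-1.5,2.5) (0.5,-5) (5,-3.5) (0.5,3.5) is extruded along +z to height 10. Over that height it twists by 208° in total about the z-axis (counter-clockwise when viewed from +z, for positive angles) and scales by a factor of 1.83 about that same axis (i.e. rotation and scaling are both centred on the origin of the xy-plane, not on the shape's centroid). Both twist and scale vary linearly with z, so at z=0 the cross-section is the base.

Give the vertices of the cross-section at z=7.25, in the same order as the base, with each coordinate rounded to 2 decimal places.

t = z/height = 7.25/10 = 0.725
s = 1 + (scale-1)·z/height = 1 + (1.83-1)·7.25/10 = 1.601750
θ = twist·z/height = 208°·7.25/10 = 150.8000° = 2.631957 rad
cos θ = -0.872922, sin θ = 0.487860 (intermediates below are computed at full precision and shown rounded to 5 d.p.)
v1: (-1.5,2.5) → rotate → (0.08973,-2.91409) → ×s → (0.14373,-4.66765) → (0.14,-4.67)
v2: (0.5,-5) → rotate → (2.00284,4.60854) → ×s → (3.20804,7.38173) → (3.21,7.38)
v3: (5,-3.5) → rotate → (-2.65710,5.49453) → ×s → (-4.25601,8.80086) → (-4.26,8.80)
v4: (0.5,3.5) → rotate → (-2.14397,-2.81130) → ×s → (-3.43410,-4.50300) → (-3.43,-4.50)

Cross-section at z=7.25: (0.14,-4.67) (3.21,7.38) (-4.26,8.80) (-3.43,-4.50)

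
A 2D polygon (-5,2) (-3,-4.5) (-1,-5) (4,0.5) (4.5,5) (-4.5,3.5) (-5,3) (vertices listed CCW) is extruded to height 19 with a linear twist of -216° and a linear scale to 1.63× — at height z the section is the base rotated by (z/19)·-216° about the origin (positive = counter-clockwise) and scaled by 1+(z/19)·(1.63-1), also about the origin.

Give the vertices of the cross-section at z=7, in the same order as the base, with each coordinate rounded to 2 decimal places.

Cross-section at z=7: (1.31,6.50) (-6.12,2.63) (-6.28,0.10) (1.50,-4.74) (7.06,-4.34) (3.24,6.23) (2.52,6.73)

t = z/height = 7/19 = 0.368421
s = 1 + (scale-1)·z/height = 1 + (1.63-1)·7/19 = 1.232105
θ = twist·z/height = -216°·7/19 = -79.5789° = -1.388915 rad
cos θ = 0.180881, sin θ = -0.983505 (intermediates below are computed at full precision and shown rounded to 5 d.p.)
v1: (-5,2) → rotate → (1.06261,5.27929) → ×s → (1.30924,6.50464) → (1.31,6.50)
v2: (-3,-4.5) → rotate → (-4.96841,2.13655) → ×s → (-6.12161,2.63246) → (-6.12,2.63)
v3: (-1,-5) → rotate → (-5.09841,0.07910) → ×s → (-6.28177,0.09746) → (-6.28,0.10)
v4: (4,0.5) → rotate → (1.21527,-3.84358) → ×s → (1.49735,-4.73570) → (1.50,-4.74)
v5: (4.5,5) → rotate → (5.73149,-3.52137) → ×s → (7.06180,-4.33870) → (7.06,-4.34)
v6: (-4.5,3.5) → rotate → (2.62831,5.05885) → ×s → (3.23835,6.23304) → (3.24,6.23)
v7: (-5,3) → rotate → (2.04611,5.46017) → ×s → (2.52103,6.72750) → (2.52,6.73)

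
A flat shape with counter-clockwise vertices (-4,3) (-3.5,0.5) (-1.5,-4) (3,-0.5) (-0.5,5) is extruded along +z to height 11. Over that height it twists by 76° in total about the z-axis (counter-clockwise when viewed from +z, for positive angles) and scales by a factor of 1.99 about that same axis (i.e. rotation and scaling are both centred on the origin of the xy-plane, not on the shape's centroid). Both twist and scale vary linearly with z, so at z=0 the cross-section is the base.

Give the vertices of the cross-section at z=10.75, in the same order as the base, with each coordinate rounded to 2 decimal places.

Cross-section at z=10.75: (-7.81,-5.98) (-2.81,-6.36) (6.78,-4.97) (2.55,5.41) (-9.74,1.72)

t = z/height = 10.75/11 = 0.977273
s = 1 + (scale-1)·z/height = 1 + (1.99-1)·10.75/11 = 1.967500
θ = twist·z/height = 76°·10.75/11 = 74.2727° = 1.296304 rad
cos θ = 0.271059, sin θ = 0.962563 (intermediates below are computed at full precision and shown rounded to 5 d.p.)
v1: (-4,3) → rotate → (-3.97192,-3.03708) → ×s → (-7.81476,-5.97545) → (-7.81,-5.98)
v2: (-3.5,0.5) → rotate → (-1.42999,-3.23344) → ×s → (-2.81350,-6.36179) → (-2.81,-6.36)
v3: (-1.5,-4) → rotate → (3.44366,-2.52808) → ×s → (6.77541,-4.97400) → (6.78,-4.97)
v4: (3,-0.5) → rotate → (1.29446,2.75216) → ×s → (2.54684,5.41487) → (2.55,5.41)
v5: (-0.5,5) → rotate → (-4.94834,0.87401) → ×s → (-9.73587,1.71962) → (-9.74,1.72)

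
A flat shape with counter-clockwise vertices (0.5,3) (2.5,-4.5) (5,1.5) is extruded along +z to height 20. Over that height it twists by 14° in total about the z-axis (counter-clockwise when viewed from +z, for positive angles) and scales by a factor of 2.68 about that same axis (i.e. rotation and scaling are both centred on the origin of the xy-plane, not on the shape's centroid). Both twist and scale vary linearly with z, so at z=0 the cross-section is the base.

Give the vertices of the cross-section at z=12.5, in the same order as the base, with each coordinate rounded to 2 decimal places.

Cross-section at z=12.5: (0.08,6.23) (6.47,-8.34) (9.66,4.60)

t = z/height = 12.5/20 = 0.625
s = 1 + (scale-1)·z/height = 1 + (2.68-1)·12.5/20 = 2.050000
θ = twist·z/height = 14°·12.5/20 = 8.7500° = 0.152716 rad
cos θ = 0.988362, sin θ = 0.152123 (intermediates below are computed at full precision and shown rounded to 5 d.p.)
v1: (0.5,3) → rotate → (0.03781,3.04115) → ×s → (0.07751,6.23435) → (0.08,6.23)
v2: (2.5,-4.5) → rotate → (3.15546,-4.06732) → ×s → (6.46869,-8.33800) → (6.47,-8.34)
v3: (5,1.5) → rotate → (4.71362,2.24316) → ×s → (9.66293,4.59848) → (9.66,4.60)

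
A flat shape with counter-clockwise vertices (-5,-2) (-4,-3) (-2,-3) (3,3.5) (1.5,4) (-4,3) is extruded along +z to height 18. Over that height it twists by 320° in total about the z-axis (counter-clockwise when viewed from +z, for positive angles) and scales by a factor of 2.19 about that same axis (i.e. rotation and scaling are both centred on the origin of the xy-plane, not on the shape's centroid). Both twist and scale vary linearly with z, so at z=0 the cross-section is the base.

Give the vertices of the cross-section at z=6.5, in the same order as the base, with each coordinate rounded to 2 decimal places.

Cross-section at z=6.5: (5.66,-5.22) (6.34,-3.31) (5.10,-0.73) (-6.36,1.71) (-6.08,-0.53) (-1.40,-7.01)

t = z/height = 6.5/18 = 0.361111
s = 1 + (scale-1)·z/height = 1 + (2.19-1)·6.5/18 = 1.429722
θ = twist·z/height = 320°·6.5/18 = 115.5556° = 2.016825 rad
cos θ = -0.431386, sin θ = 0.902167 (intermediates below are computed at full precision and shown rounded to 5 d.p.)
v1: (-5,-2) → rotate → (3.96127,-3.64806) → ×s → (5.66351,-5.21572) → (5.66,-5.22)
v2: (-4,-3) → rotate → (4.43205,-2.31451) → ×s → (6.33660,-3.30911) → (6.34,-3.31)
v3: (-2,-3) → rotate → (3.56927,-0.51018) → ×s → (5.10307,-0.72941) → (5.10,-0.73)
v4: (3,3.5) → rotate → (-4.45174,1.19665) → ×s → (-6.36476,1.71088) → (-6.36,1.71)
v5: (1.5,4) → rotate → (-4.25575,-0.37229) → ×s → (-6.08454,-0.53228) → (-6.08,-0.53)
v6: (-4,3) → rotate → (-0.98096,-4.90283) → ×s → (-1.40250,-7.00968) → (-1.40,-7.01)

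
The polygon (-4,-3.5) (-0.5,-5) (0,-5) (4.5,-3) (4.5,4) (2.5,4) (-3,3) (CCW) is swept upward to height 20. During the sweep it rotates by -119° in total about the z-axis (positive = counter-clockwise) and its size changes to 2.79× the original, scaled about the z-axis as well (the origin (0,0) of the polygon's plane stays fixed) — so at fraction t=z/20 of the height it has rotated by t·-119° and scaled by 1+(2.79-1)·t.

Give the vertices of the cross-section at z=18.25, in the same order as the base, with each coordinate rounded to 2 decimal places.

Cross-section at z=18.25: (-5.38,12.92) (-12.06,5.44) (-12.48,4.20) (-11.27,-8.71) (6.21,-14.59) (7.89,-9.60) (10.01,4.97)

t = z/height = 18.25/20 = 0.9125
s = 1 + (scale-1)·z/height = 1 + (2.79-1)·18.25/20 = 2.633375
θ = twist·z/height = -119°·18.25/20 = -108.5875° = -1.895209 rad
cos θ = -0.318753, sin θ = -0.947838 (intermediates below are computed at full precision and shown rounded to 5 d.p.)
v1: (-4,-3.5) → rotate → (-2.04242,4.90699) → ×s → (-5.37847,12.92193) → (-5.38,12.92)
v2: (-0.5,-5) → rotate → (-4.57981,2.06768) → ×s → (-12.06037,5.44498) → (-12.06,5.44)
v3: (0,-5) → rotate → (-4.73919,1.59376) → ×s → (-12.48006,4.19697) → (-12.48,4.20)
v4: (4.5,-3) → rotate → (-4.27790,-3.30901) → ×s → (-11.26532,-8.71387) → (-11.27,-8.71)
v5: (4.5,4) → rotate → (2.35697,-5.54028) → ×s → (6.20677,-14.58964) → (6.21,-14.59)
v6: (2.5,4) → rotate → (2.99447,-3.64461) → ×s → (7.88556,-9.59761) → (7.89,-9.60)
v7: (-3,3) → rotate → (3.79977,1.88726) → ×s → (10.00622,4.96985) → (10.01,4.97)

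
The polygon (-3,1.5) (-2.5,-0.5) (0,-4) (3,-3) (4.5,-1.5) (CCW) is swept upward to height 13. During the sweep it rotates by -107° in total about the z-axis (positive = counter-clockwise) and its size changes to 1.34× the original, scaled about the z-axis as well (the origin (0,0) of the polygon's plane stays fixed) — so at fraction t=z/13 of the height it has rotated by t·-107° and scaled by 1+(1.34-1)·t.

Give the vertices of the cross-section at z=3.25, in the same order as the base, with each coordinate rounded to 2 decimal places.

Cross-section at z=3.25: (-2.17,2.92) (-2.67,0.74) (-1.95,-3.88) (1.44,-4.37) (3.63,-3.65)

t = z/height = 3.25/13 = 0.25
s = 1 + (scale-1)·z/height = 1 + (1.34-1)·3.25/13 = 1.085000
θ = twist·z/height = -107°·3.25/13 = -26.7500° = -0.466876 rad
cos θ = 0.892979, sin θ = -0.450098 (intermediates below are computed at full precision and shown rounded to 5 d.p.)
v1: (-3,1.5) → rotate → (-2.00379,2.68976) → ×s → (-2.17411,2.91839) → (-2.17,2.92)
v2: (-2.5,-0.5) → rotate → (-2.45750,0.67876) → ×s → (-2.66638,0.73645) → (-2.67,0.74)
v3: (0,-4) → rotate → (-1.80039,-3.57192) → ×s → (-1.95343,-3.87553) → (-1.95,-3.88)
v4: (3,-3) → rotate → (1.32864,-4.02923) → ×s → (1.44158,-4.37172) → (1.44,-4.37)
v5: (4.5,-1.5) → rotate → (3.34326,-3.36491) → ×s → (3.62743,-3.65093) → (3.63,-3.65)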